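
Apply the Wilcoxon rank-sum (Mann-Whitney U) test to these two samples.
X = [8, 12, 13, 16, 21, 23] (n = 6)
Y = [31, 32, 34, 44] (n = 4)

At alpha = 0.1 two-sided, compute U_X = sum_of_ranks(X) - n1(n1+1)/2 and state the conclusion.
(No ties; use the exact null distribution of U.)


Step 1: Combine and sort all 10 observations; assign midranks.
sorted (value, group): (8,X), (12,X), (13,X), (16,X), (21,X), (23,X), (31,Y), (32,Y), (34,Y), (44,Y)
ranks: 8->1, 12->2, 13->3, 16->4, 21->5, 23->6, 31->7, 32->8, 34->9, 44->10
Step 2: Rank sum for X: R1 = 1 + 2 + 3 + 4 + 5 + 6 = 21.
Step 3: U_X = R1 - n1(n1+1)/2 = 21 - 6*7/2 = 21 - 21 = 0.
       U_Y = n1*n2 - U_X = 24 - 0 = 24.
Step 4: No ties, so the exact null distribution of U (based on enumerating the C(10,6) = 210 equally likely rank assignments) gives the two-sided p-value.
Step 5: p-value = 0.009524; compare to alpha = 0.1. reject H0.

U_X = 0, p = 0.009524, reject H0 at alpha = 0.1.


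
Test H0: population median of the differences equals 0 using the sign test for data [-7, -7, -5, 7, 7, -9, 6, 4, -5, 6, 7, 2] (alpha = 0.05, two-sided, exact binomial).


Step 1: Discard zero differences. Original n = 12; n_eff = number of nonzero differences = 12.
Nonzero differences (with sign): -7, -7, -5, +7, +7, -9, +6, +4, -5, +6, +7, +2
Step 2: Count signs: positive = 7, negative = 5.
Step 3: Under H0: P(positive) = 0.5, so the number of positives S ~ Bin(12, 0.5).
Step 4: Two-sided exact p-value = sum of Bin(12,0.5) probabilities at or below the observed probability = 0.774414.
Step 5: alpha = 0.05. fail to reject H0.

n_eff = 12, pos = 7, neg = 5, p = 0.774414, fail to reject H0.


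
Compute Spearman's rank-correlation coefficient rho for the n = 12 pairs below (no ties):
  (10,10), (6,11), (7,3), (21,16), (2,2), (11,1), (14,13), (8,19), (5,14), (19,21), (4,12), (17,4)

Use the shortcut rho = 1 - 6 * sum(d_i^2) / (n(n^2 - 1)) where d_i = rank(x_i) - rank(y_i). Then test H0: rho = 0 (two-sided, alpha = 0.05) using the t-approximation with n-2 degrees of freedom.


Step 1: Rank x and y separately (midranks; no ties here).
rank(x): 10->7, 6->4, 7->5, 21->12, 2->1, 11->8, 14->9, 8->6, 5->3, 19->11, 4->2, 17->10
rank(y): 10->5, 11->6, 3->3, 16->10, 2->2, 1->1, 13->8, 19->11, 14->9, 21->12, 12->7, 4->4
Step 2: d_i = R_x(i) - R_y(i); compute d_i^2.
  (7-5)^2=4, (4-6)^2=4, (5-3)^2=4, (12-10)^2=4, (1-2)^2=1, (8-1)^2=49, (9-8)^2=1, (6-11)^2=25, (3-9)^2=36, (11-12)^2=1, (2-7)^2=25, (10-4)^2=36
sum(d^2) = 190.
Step 3: rho = 1 - 6*190 / (12*(12^2 - 1)) = 1 - 1140/1716 = 0.335664.
Step 4: Under H0, t = rho * sqrt((n-2)/(1-rho^2)) = 1.1268 ~ t(10).
Step 5: Two-sided p-value from the t-distribution with 10 df = 0.286123.
Step 6: alpha = 0.05. fail to reject H0.

rho = 0.3357, p = 0.286123, fail to reject H0 at alpha = 0.05.


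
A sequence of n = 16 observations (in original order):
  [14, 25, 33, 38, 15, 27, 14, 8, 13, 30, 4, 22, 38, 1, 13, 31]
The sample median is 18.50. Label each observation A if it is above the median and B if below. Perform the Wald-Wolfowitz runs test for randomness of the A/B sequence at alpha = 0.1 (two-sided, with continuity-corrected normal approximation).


Step 1: Compute median = 18.50; label A = above, B = below.
Labels in order: BAAABABBBABAABBA  (n_A = 8, n_B = 8)
Step 2: Count runs R = 10.
Step 3: Under H0 (random ordering), E[R] = 2*n_A*n_B/(n_A+n_B) + 1 = 2*8*8/16 + 1 = 9.0000.
        Var[R] = 2*n_A*n_B*(2*n_A*n_B - n_A - n_B) / ((n_A+n_B)^2 * (n_A+n_B-1)) = 14336/3840 = 3.7333.
        SD[R] = 1.9322.
Step 4: Continuity-corrected z = (R - 0.5 - E[R]) / SD[R] = (10 - 0.5 - 9.0000) / 1.9322 = 0.2588.
Step 5: Two-sided p-value via normal approximation = 2*(1 - Phi(|z|)) = 0.795809.
Step 6: alpha = 0.1. fail to reject H0.

R = 10, z = 0.2588, p = 0.795809, fail to reject H0.


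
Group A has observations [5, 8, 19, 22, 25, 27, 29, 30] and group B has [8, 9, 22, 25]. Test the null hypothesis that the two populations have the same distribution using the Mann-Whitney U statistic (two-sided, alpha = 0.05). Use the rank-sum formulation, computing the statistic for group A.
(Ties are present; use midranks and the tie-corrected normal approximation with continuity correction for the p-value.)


Step 1: Combine and sort all 12 observations; assign midranks.
sorted (value, group): (5,X), (8,X), (8,Y), (9,Y), (19,X), (22,X), (22,Y), (25,X), (25,Y), (27,X), (29,X), (30,X)
ranks: 5->1, 8->2.5, 8->2.5, 9->4, 19->5, 22->6.5, 22->6.5, 25->8.5, 25->8.5, 27->10, 29->11, 30->12
Step 2: Rank sum for X: R1 = 1 + 2.5 + 5 + 6.5 + 8.5 + 10 + 11 + 12 = 56.5.
Step 3: U_X = R1 - n1(n1+1)/2 = 56.5 - 8*9/2 = 56.5 - 36 = 20.5.
       U_Y = n1*n2 - U_X = 32 - 20.5 = 11.5.
Step 4: Ties are present, so use the tie-corrected normal approximation (with continuity correction) for the p-value.
Step 5: p-value = 0.494634; compare to alpha = 0.05. fail to reject H0.

U_X = 20.5, p = 0.494634, fail to reject H0 at alpha = 0.05.


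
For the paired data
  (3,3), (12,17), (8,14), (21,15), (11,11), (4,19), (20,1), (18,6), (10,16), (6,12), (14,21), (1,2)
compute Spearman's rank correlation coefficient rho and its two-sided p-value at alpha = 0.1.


Step 1: Rank x and y separately (midranks; no ties here).
rank(x): 3->2, 12->8, 8->5, 21->12, 11->7, 4->3, 20->11, 18->10, 10->6, 6->4, 14->9, 1->1
rank(y): 3->3, 17->10, 14->7, 15->8, 11->5, 19->11, 1->1, 6->4, 16->9, 12->6, 21->12, 2->2
Step 2: d_i = R_x(i) - R_y(i); compute d_i^2.
  (2-3)^2=1, (8-10)^2=4, (5-7)^2=4, (12-8)^2=16, (7-5)^2=4, (3-11)^2=64, (11-1)^2=100, (10-4)^2=36, (6-9)^2=9, (4-6)^2=4, (9-12)^2=9, (1-2)^2=1
sum(d^2) = 252.
Step 3: rho = 1 - 6*252 / (12*(12^2 - 1)) = 1 - 1512/1716 = 0.118881.
Step 4: Under H0, t = rho * sqrt((n-2)/(1-rho^2)) = 0.3786 ~ t(10).
Step 5: Two-sided p-value from the t-distribution with 10 df = 0.712884.
Step 6: alpha = 0.1. fail to reject H0.

rho = 0.1189, p = 0.712884, fail to reject H0 at alpha = 0.1.


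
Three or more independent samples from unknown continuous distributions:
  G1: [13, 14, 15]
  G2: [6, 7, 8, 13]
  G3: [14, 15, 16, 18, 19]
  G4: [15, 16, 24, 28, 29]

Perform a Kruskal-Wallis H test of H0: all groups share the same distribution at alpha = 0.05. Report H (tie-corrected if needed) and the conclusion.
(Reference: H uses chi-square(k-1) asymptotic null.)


Step 1: Combine all N = 17 observations and assign midranks.
sorted (value, group, rank): (6,G2,1), (7,G2,2), (8,G2,3), (13,G1,4.5), (13,G2,4.5), (14,G1,6.5), (14,G3,6.5), (15,G1,9), (15,G3,9), (15,G4,9), (16,G3,11.5), (16,G4,11.5), (18,G3,13), (19,G3,14), (24,G4,15), (28,G4,16), (29,G4,17)
Step 2: Sum ranks within each group.
R_1 = 20 (n_1 = 3)
R_2 = 10.5 (n_2 = 4)
R_3 = 54 (n_3 = 5)
R_4 = 68.5 (n_4 = 5)
Step 3: H = 12/(N(N+1)) * sum(R_i^2/n_i) - 3(N+1)
     = 12/(17*18) * (20^2/3 + 10.5^2/4 + 54^2/5 + 68.5^2/5) - 3*18
     = 0.039216 * 1682.55 - 54
     = 11.982190.
Step 4: Ties present; correction factor C = 1 - 42/(17^3 - 17) = 0.991422. Corrected H = 11.982190 / 0.991422 = 12.085867.
Step 5: Under H0, H ~ chi^2(3); p-value = 0.007095.
Step 6: alpha = 0.05. reject H0.

H = 12.0859, df = 3, p = 0.007095, reject H0.


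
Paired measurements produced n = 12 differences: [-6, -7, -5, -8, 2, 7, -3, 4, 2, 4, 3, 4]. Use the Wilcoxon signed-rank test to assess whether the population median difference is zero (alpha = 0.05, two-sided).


Step 1: Drop any zero differences (none here) and take |d_i|.
|d| = [6, 7, 5, 8, 2, 7, 3, 4, 2, 4, 3, 4]
Step 2: Midrank |d_i| (ties get averaged ranks).
ranks: |6|->9, |7|->10.5, |5|->8, |8|->12, |2|->1.5, |7|->10.5, |3|->3.5, |4|->6, |2|->1.5, |4|->6, |3|->3.5, |4|->6
Step 3: Attach original signs; sum ranks with positive sign and with negative sign.
W+ = 1.5 + 10.5 + 6 + 1.5 + 6 + 3.5 + 6 = 35
W- = 9 + 10.5 + 8 + 12 + 3.5 = 43
(Check: W+ + W- = 78 should equal n(n+1)/2 = 78.)
Step 4: Test statistic W = min(W+, W-) = 35.
Step 5: Ties in |d|, so use the tie-corrected normal approximation.
        E[W] = n(n+1)/4 = 12*13/4 = 39.
        Tie groups: |d|=2 (t=2), |d|=3 (t=2), |d|=4 (t=3), |d|=7 (t=2); sum(t^3 - t) = 42.
        Var[W] = n(n+1)(2n+1)/24 - sum(t^3-t)/48 = 3900/24 - 42/48 = 161.625.
        z = (W - E[W]) / sqrt(Var[W]) = (35 - 39) / 12.7132 = -0.3146.
        Two-sided p = 2*Phi(z) = 0.753040.
Step 6: alpha = 0.05. fail to reject H0.

W+ = 35, W- = 43, W = min = 35, p = 0.753040, fail to reject H0.


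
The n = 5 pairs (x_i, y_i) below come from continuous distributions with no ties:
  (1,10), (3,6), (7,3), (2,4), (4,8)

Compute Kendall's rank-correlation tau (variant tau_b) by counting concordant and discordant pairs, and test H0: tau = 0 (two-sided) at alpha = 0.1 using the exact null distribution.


Step 1: Enumerate the 10 unordered pairs (i,j) with i<j and classify each by sign(x_j-x_i) * sign(y_j-y_i).
  (1,2):dx=+2,dy=-4->D; (1,3):dx=+6,dy=-7->D; (1,4):dx=+1,dy=-6->D; (1,5):dx=+3,dy=-2->D
  (2,3):dx=+4,dy=-3->D; (2,4):dx=-1,dy=-2->C; (2,5):dx=+1,dy=+2->C; (3,4):dx=-5,dy=+1->D
  (3,5):dx=-3,dy=+5->D; (4,5):dx=+2,dy=+4->C
Step 2: C = 3, D = 7, total pairs = 10.
Step 3: tau = (C - D)/(n(n-1)/2) = (3 - 7)/10 = -0.400000.
Step 4: Exact two-sided p-value (enumerate n! = 120 permutations of y under H0): p = 0.483333.
Step 5: alpha = 0.1. fail to reject H0.

tau_b = -0.4000 (C=3, D=7), p = 0.483333, fail to reject H0.


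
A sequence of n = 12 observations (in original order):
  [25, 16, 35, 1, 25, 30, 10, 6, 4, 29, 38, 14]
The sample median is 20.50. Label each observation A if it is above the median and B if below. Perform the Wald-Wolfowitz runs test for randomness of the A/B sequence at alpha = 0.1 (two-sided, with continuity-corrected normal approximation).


Step 1: Compute median = 20.50; label A = above, B = below.
Labels in order: ABABAABBBAAB  (n_A = 6, n_B = 6)
Step 2: Count runs R = 8.
Step 3: Under H0 (random ordering), E[R] = 2*n_A*n_B/(n_A+n_B) + 1 = 2*6*6/12 + 1 = 7.0000.
        Var[R] = 2*n_A*n_B*(2*n_A*n_B - n_A - n_B) / ((n_A+n_B)^2 * (n_A+n_B-1)) = 4320/1584 = 2.7273.
        SD[R] = 1.6514.
Step 4: Continuity-corrected z = (R - 0.5 - E[R]) / SD[R] = (8 - 0.5 - 7.0000) / 1.6514 = 0.3028.
Step 5: Two-sided p-value via normal approximation = 2*(1 - Phi(|z|)) = 0.762069.
Step 6: alpha = 0.1. fail to reject H0.

R = 8, z = 0.3028, p = 0.762069, fail to reject H0.


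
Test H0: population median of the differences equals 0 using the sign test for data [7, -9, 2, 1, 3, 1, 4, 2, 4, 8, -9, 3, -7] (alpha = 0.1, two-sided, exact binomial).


Step 1: Discard zero differences. Original n = 13; n_eff = number of nonzero differences = 13.
Nonzero differences (with sign): +7, -9, +2, +1, +3, +1, +4, +2, +4, +8, -9, +3, -7
Step 2: Count signs: positive = 10, negative = 3.
Step 3: Under H0: P(positive) = 0.5, so the number of positives S ~ Bin(13, 0.5).
Step 4: Two-sided exact p-value = sum of Bin(13,0.5) probabilities at or below the observed probability = 0.092285.
Step 5: alpha = 0.1. reject H0.

n_eff = 13, pos = 10, neg = 3, p = 0.092285, reject H0.


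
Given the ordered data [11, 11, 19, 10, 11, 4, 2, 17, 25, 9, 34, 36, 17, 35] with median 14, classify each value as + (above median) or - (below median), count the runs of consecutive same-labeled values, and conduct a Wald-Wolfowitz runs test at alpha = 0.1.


Step 1: Compute median = 14; label A = above, B = below.
Labels in order: BBABBBBAABAAAA  (n_A = 7, n_B = 7)
Step 2: Count runs R = 6.
Step 3: Under H0 (random ordering), E[R] = 2*n_A*n_B/(n_A+n_B) + 1 = 2*7*7/14 + 1 = 8.0000.
        Var[R] = 2*n_A*n_B*(2*n_A*n_B - n_A - n_B) / ((n_A+n_B)^2 * (n_A+n_B-1)) = 8232/2548 = 3.2308.
        SD[R] = 1.7974.
Step 4: Continuity-corrected z = (R + 0.5 - E[R]) / SD[R] = (6 + 0.5 - 8.0000) / 1.7974 = -0.8345.
Step 5: Two-sided p-value via normal approximation = 2*(1 - Phi(|z|)) = 0.403986.
Step 6: alpha = 0.1. fail to reject H0.

R = 6, z = -0.8345, p = 0.403986, fail to reject H0.


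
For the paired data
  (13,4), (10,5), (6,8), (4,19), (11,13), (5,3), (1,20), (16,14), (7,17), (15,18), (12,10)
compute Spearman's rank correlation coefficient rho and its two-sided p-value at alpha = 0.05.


Step 1: Rank x and y separately (midranks; no ties here).
rank(x): 13->9, 10->6, 6->4, 4->2, 11->7, 5->3, 1->1, 16->11, 7->5, 15->10, 12->8
rank(y): 4->2, 5->3, 8->4, 19->10, 13->6, 3->1, 20->11, 14->7, 17->8, 18->9, 10->5
Step 2: d_i = R_x(i) - R_y(i); compute d_i^2.
  (9-2)^2=49, (6-3)^2=9, (4-4)^2=0, (2-10)^2=64, (7-6)^2=1, (3-1)^2=4, (1-11)^2=100, (11-7)^2=16, (5-8)^2=9, (10-9)^2=1, (8-5)^2=9
sum(d^2) = 262.
Step 3: rho = 1 - 6*262 / (11*(11^2 - 1)) = 1 - 1572/1320 = -0.190909.
Step 4: Under H0, t = rho * sqrt((n-2)/(1-rho^2)) = -0.5835 ~ t(9).
Step 5: Two-sided p-value from the t-distribution with 9 df = 0.573913.
Step 6: alpha = 0.05. fail to reject H0.

rho = -0.1909, p = 0.573913, fail to reject H0 at alpha = 0.05.


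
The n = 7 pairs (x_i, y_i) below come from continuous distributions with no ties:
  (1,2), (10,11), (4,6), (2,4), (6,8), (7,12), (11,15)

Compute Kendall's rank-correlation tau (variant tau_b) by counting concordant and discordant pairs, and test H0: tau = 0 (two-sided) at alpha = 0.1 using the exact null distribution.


Step 1: Enumerate the 21 unordered pairs (i,j) with i<j and classify each by sign(x_j-x_i) * sign(y_j-y_i).
  (1,2):dx=+9,dy=+9->C; (1,3):dx=+3,dy=+4->C; (1,4):dx=+1,dy=+2->C; (1,5):dx=+5,dy=+6->C
  (1,6):dx=+6,dy=+10->C; (1,7):dx=+10,dy=+13->C; (2,3):dx=-6,dy=-5->C; (2,4):dx=-8,dy=-7->C
  (2,5):dx=-4,dy=-3->C; (2,6):dx=-3,dy=+1->D; (2,7):dx=+1,dy=+4->C; (3,4):dx=-2,dy=-2->C
  (3,5):dx=+2,dy=+2->C; (3,6):dx=+3,dy=+6->C; (3,7):dx=+7,dy=+9->C; (4,5):dx=+4,dy=+4->C
  (4,6):dx=+5,dy=+8->C; (4,7):dx=+9,dy=+11->C; (5,6):dx=+1,dy=+4->C; (5,7):dx=+5,dy=+7->C
  (6,7):dx=+4,dy=+3->C
Step 2: C = 20, D = 1, total pairs = 21.
Step 3: tau = (C - D)/(n(n-1)/2) = (20 - 1)/21 = 0.904762.
Step 4: Exact two-sided p-value (enumerate n! = 5040 permutations of y under H0): p = 0.002778.
Step 5: alpha = 0.1. reject H0.

tau_b = 0.9048 (C=20, D=1), p = 0.002778, reject H0.


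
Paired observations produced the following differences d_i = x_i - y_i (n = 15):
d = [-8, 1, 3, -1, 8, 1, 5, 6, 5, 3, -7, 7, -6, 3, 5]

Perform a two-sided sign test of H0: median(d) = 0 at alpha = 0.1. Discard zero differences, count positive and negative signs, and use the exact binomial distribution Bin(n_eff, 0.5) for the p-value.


Step 1: Discard zero differences. Original n = 15; n_eff = number of nonzero differences = 15.
Nonzero differences (with sign): -8, +1, +3, -1, +8, +1, +5, +6, +5, +3, -7, +7, -6, +3, +5
Step 2: Count signs: positive = 11, negative = 4.
Step 3: Under H0: P(positive) = 0.5, so the number of positives S ~ Bin(15, 0.5).
Step 4: Two-sided exact p-value = sum of Bin(15,0.5) probabilities at or below the observed probability = 0.118469.
Step 5: alpha = 0.1. fail to reject H0.

n_eff = 15, pos = 11, neg = 4, p = 0.118469, fail to reject H0.


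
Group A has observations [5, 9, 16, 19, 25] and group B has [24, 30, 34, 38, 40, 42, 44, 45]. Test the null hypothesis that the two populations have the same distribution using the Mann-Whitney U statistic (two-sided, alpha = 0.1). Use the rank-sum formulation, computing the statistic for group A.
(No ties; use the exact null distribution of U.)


Step 1: Combine and sort all 13 observations; assign midranks.
sorted (value, group): (5,X), (9,X), (16,X), (19,X), (24,Y), (25,X), (30,Y), (34,Y), (38,Y), (40,Y), (42,Y), (44,Y), (45,Y)
ranks: 5->1, 9->2, 16->3, 19->4, 24->5, 25->6, 30->7, 34->8, 38->9, 40->10, 42->11, 44->12, 45->13
Step 2: Rank sum for X: R1 = 1 + 2 + 3 + 4 + 6 = 16.
Step 3: U_X = R1 - n1(n1+1)/2 = 16 - 5*6/2 = 16 - 15 = 1.
       U_Y = n1*n2 - U_X = 40 - 1 = 39.
Step 4: No ties, so the exact null distribution of U (based on enumerating the C(13,5) = 1287 equally likely rank assignments) gives the two-sided p-value.
Step 5: p-value = 0.003108; compare to alpha = 0.1. reject H0.

U_X = 1, p = 0.003108, reject H0 at alpha = 0.1.


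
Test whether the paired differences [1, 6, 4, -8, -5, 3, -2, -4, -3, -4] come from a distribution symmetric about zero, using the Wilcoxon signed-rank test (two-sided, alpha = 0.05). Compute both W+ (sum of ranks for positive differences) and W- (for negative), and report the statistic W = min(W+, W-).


Step 1: Drop any zero differences (none here) and take |d_i|.
|d| = [1, 6, 4, 8, 5, 3, 2, 4, 3, 4]
Step 2: Midrank |d_i| (ties get averaged ranks).
ranks: |1|->1, |6|->9, |4|->6, |8|->10, |5|->8, |3|->3.5, |2|->2, |4|->6, |3|->3.5, |4|->6
Step 3: Attach original signs; sum ranks with positive sign and with negative sign.
W+ = 1 + 9 + 6 + 3.5 = 19.5
W- = 10 + 8 + 2 + 6 + 3.5 + 6 = 35.5
(Check: W+ + W- = 55 should equal n(n+1)/2 = 55.)
Step 4: Test statistic W = min(W+, W-) = 19.5.
Step 5: Ties in |d|, so use the tie-corrected normal approximation.
        E[W] = n(n+1)/4 = 10*11/4 = 27.5.
        Tie groups: |d|=3 (t=2), |d|=4 (t=3); sum(t^3 - t) = 30.
        Var[W] = n(n+1)(2n+1)/24 - sum(t^3-t)/48 = 2310/24 - 30/48 = 95.625.
        z = (W - E[W]) / sqrt(Var[W]) = (19.5 - 27.5) / 9.7788 = -0.8181.
        Two-sided p = 2*Phi(z) = 0.413302.
Step 6: alpha = 0.05. fail to reject H0.

W+ = 19.5, W- = 35.5, W = min = 19.5, p = 0.413302, fail to reject H0.


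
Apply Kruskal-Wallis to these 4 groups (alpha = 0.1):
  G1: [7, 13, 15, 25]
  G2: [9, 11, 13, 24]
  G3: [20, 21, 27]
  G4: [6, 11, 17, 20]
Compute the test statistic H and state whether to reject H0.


Step 1: Combine all N = 15 observations and assign midranks.
sorted (value, group, rank): (6,G4,1), (7,G1,2), (9,G2,3), (11,G2,4.5), (11,G4,4.5), (13,G1,6.5), (13,G2,6.5), (15,G1,8), (17,G4,9), (20,G3,10.5), (20,G4,10.5), (21,G3,12), (24,G2,13), (25,G1,14), (27,G3,15)
Step 2: Sum ranks within each group.
R_1 = 30.5 (n_1 = 4)
R_2 = 27 (n_2 = 4)
R_3 = 37.5 (n_3 = 3)
R_4 = 25 (n_4 = 4)
Step 3: H = 12/(N(N+1)) * sum(R_i^2/n_i) - 3(N+1)
     = 12/(15*16) * (30.5^2/4 + 27^2/4 + 37.5^2/3 + 25^2/4) - 3*16
     = 0.050000 * 1039.81 - 48
     = 3.990625.
Step 4: Ties present; correction factor C = 1 - 18/(15^3 - 15) = 0.994643. Corrected H = 3.990625 / 0.994643 = 4.012118.
Step 5: Under H0, H ~ chi^2(3); p-value = 0.260159.
Step 6: alpha = 0.1. fail to reject H0.

H = 4.0121, df = 3, p = 0.260159, fail to reject H0.


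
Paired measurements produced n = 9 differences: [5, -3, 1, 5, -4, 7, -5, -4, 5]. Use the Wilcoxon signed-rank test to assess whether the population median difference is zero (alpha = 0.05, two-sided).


Step 1: Drop any zero differences (none here) and take |d_i|.
|d| = [5, 3, 1, 5, 4, 7, 5, 4, 5]
Step 2: Midrank |d_i| (ties get averaged ranks).
ranks: |5|->6.5, |3|->2, |1|->1, |5|->6.5, |4|->3.5, |7|->9, |5|->6.5, |4|->3.5, |5|->6.5
Step 3: Attach original signs; sum ranks with positive sign and with negative sign.
W+ = 6.5 + 1 + 6.5 + 9 + 6.5 = 29.5
W- = 2 + 3.5 + 6.5 + 3.5 = 15.5
(Check: W+ + W- = 45 should equal n(n+1)/2 = 45.)
Step 4: Test statistic W = min(W+, W-) = 15.5.
Step 5: Ties in |d|, so use the tie-corrected normal approximation.
        E[W] = n(n+1)/4 = 9*10/4 = 22.5.
        Tie groups: |d|=4 (t=2), |d|=5 (t=4); sum(t^3 - t) = 66.
        Var[W] = n(n+1)(2n+1)/24 - sum(t^3-t)/48 = 1710/24 - 66/48 = 69.875.
        z = (W - E[W]) / sqrt(Var[W]) = (15.5 - 22.5) / 8.3591 = -0.8374.
        Two-sided p = 2*Phi(z) = 0.402363.
Step 6: alpha = 0.05. fail to reject H0.

W+ = 29.5, W- = 15.5, W = min = 15.5, p = 0.402363, fail to reject H0.


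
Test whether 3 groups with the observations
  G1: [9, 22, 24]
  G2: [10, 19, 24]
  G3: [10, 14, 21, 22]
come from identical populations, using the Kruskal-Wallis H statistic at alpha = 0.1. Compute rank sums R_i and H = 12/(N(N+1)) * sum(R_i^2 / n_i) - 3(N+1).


Step 1: Combine all N = 10 observations and assign midranks.
sorted (value, group, rank): (9,G1,1), (10,G2,2.5), (10,G3,2.5), (14,G3,4), (19,G2,5), (21,G3,6), (22,G1,7.5), (22,G3,7.5), (24,G1,9.5), (24,G2,9.5)
Step 2: Sum ranks within each group.
R_1 = 18 (n_1 = 3)
R_2 = 17 (n_2 = 3)
R_3 = 20 (n_3 = 4)
Step 3: H = 12/(N(N+1)) * sum(R_i^2/n_i) - 3(N+1)
     = 12/(10*11) * (18^2/3 + 17^2/3 + 20^2/4) - 3*11
     = 0.109091 * 304.333 - 33
     = 0.200000.
Step 4: Ties present; correction factor C = 1 - 18/(10^3 - 10) = 0.981818. Corrected H = 0.200000 / 0.981818 = 0.203704.
Step 5: Under H0, H ~ chi^2(2); p-value = 0.903163.
Step 6: alpha = 0.1. fail to reject H0.

H = 0.2037, df = 2, p = 0.903163, fail to reject H0.


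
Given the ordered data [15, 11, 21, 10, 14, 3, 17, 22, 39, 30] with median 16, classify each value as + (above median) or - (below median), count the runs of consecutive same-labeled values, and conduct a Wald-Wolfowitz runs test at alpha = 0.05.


Step 1: Compute median = 16; label A = above, B = below.
Labels in order: BBABBBAAAA  (n_A = 5, n_B = 5)
Step 2: Count runs R = 4.
Step 3: Under H0 (random ordering), E[R] = 2*n_A*n_B/(n_A+n_B) + 1 = 2*5*5/10 + 1 = 6.0000.
        Var[R] = 2*n_A*n_B*(2*n_A*n_B - n_A - n_B) / ((n_A+n_B)^2 * (n_A+n_B-1)) = 2000/900 = 2.2222.
        SD[R] = 1.4907.
Step 4: Continuity-corrected z = (R + 0.5 - E[R]) / SD[R] = (4 + 0.5 - 6.0000) / 1.4907 = -1.0062.
Step 5: Two-sided p-value via normal approximation = 2*(1 - Phi(|z|)) = 0.314305.
Step 6: alpha = 0.05. fail to reject H0.

R = 4, z = -1.0062, p = 0.314305, fail to reject H0.


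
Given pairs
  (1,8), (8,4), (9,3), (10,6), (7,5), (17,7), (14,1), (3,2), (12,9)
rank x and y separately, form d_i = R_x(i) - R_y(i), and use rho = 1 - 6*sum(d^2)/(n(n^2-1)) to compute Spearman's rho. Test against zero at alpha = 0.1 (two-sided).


Step 1: Rank x and y separately (midranks; no ties here).
rank(x): 1->1, 8->4, 9->5, 10->6, 7->3, 17->9, 14->8, 3->2, 12->7
rank(y): 8->8, 4->4, 3->3, 6->6, 5->5, 7->7, 1->1, 2->2, 9->9
Step 2: d_i = R_x(i) - R_y(i); compute d_i^2.
  (1-8)^2=49, (4-4)^2=0, (5-3)^2=4, (6-6)^2=0, (3-5)^2=4, (9-7)^2=4, (8-1)^2=49, (2-2)^2=0, (7-9)^2=4
sum(d^2) = 114.
Step 3: rho = 1 - 6*114 / (9*(9^2 - 1)) = 1 - 684/720 = 0.050000.
Step 4: Under H0, t = rho * sqrt((n-2)/(1-rho^2)) = 0.1325 ~ t(7).
Step 5: Two-sided p-value from the t-distribution with 7 df = 0.898353.
Step 6: alpha = 0.1. fail to reject H0.

rho = 0.0500, p = 0.898353, fail to reject H0 at alpha = 0.1.


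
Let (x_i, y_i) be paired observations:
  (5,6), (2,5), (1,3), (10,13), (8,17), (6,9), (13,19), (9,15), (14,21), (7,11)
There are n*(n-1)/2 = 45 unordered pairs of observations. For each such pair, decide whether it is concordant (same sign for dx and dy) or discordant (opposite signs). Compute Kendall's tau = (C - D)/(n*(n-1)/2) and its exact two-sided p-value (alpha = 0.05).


Step 1: Enumerate the 45 unordered pairs (i,j) with i<j and classify each by sign(x_j-x_i) * sign(y_j-y_i).
  (1,2):dx=-3,dy=-1->C; (1,3):dx=-4,dy=-3->C; (1,4):dx=+5,dy=+7->C; (1,5):dx=+3,dy=+11->C
  (1,6):dx=+1,dy=+3->C; (1,7):dx=+8,dy=+13->C; (1,8):dx=+4,dy=+9->C; (1,9):dx=+9,dy=+15->C
  (1,10):dx=+2,dy=+5->C; (2,3):dx=-1,dy=-2->C; (2,4):dx=+8,dy=+8->C; (2,5):dx=+6,dy=+12->C
  (2,6):dx=+4,dy=+4->C; (2,7):dx=+11,dy=+14->C; (2,8):dx=+7,dy=+10->C; (2,9):dx=+12,dy=+16->C
  (2,10):dx=+5,dy=+6->C; (3,4):dx=+9,dy=+10->C; (3,5):dx=+7,dy=+14->C; (3,6):dx=+5,dy=+6->C
  (3,7):dx=+12,dy=+16->C; (3,8):dx=+8,dy=+12->C; (3,9):dx=+13,dy=+18->C; (3,10):dx=+6,dy=+8->C
  (4,5):dx=-2,dy=+4->D; (4,6):dx=-4,dy=-4->C; (4,7):dx=+3,dy=+6->C; (4,8):dx=-1,dy=+2->D
  (4,9):dx=+4,dy=+8->C; (4,10):dx=-3,dy=-2->C; (5,6):dx=-2,dy=-8->C; (5,7):dx=+5,dy=+2->C
  (5,8):dx=+1,dy=-2->D; (5,9):dx=+6,dy=+4->C; (5,10):dx=-1,dy=-6->C; (6,7):dx=+7,dy=+10->C
  (6,8):dx=+3,dy=+6->C; (6,9):dx=+8,dy=+12->C; (6,10):dx=+1,dy=+2->C; (7,8):dx=-4,dy=-4->C
  (7,9):dx=+1,dy=+2->C; (7,10):dx=-6,dy=-8->C; (8,9):dx=+5,dy=+6->C; (8,10):dx=-2,dy=-4->C
  (9,10):dx=-7,dy=-10->C
Step 2: C = 42, D = 3, total pairs = 45.
Step 3: tau = (C - D)/(n(n-1)/2) = (42 - 3)/45 = 0.866667.
Step 4: Exact two-sided p-value (enumerate n! = 3628800 permutations of y under H0): p = 0.000115.
Step 5: alpha = 0.05. reject H0.

tau_b = 0.8667 (C=42, D=3), p = 0.000115, reject H0.


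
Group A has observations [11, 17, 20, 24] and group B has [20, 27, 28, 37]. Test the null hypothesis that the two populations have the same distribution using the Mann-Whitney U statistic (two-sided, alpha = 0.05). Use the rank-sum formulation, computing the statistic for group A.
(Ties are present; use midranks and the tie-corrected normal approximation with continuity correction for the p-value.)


Step 1: Combine and sort all 8 observations; assign midranks.
sorted (value, group): (11,X), (17,X), (20,X), (20,Y), (24,X), (27,Y), (28,Y), (37,Y)
ranks: 11->1, 17->2, 20->3.5, 20->3.5, 24->5, 27->6, 28->7, 37->8
Step 2: Rank sum for X: R1 = 1 + 2 + 3.5 + 5 = 11.5.
Step 3: U_X = R1 - n1(n1+1)/2 = 11.5 - 4*5/2 = 11.5 - 10 = 1.5.
       U_Y = n1*n2 - U_X = 16 - 1.5 = 14.5.
Step 4: Ties are present, so use the tie-corrected normal approximation (with continuity correction) for the p-value.
Step 5: p-value = 0.081429; compare to alpha = 0.05. fail to reject H0.

U_X = 1.5, p = 0.081429, fail to reject H0 at alpha = 0.05.


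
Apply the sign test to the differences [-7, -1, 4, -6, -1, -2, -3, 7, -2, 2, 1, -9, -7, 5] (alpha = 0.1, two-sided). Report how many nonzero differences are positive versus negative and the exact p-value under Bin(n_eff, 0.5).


Step 1: Discard zero differences. Original n = 14; n_eff = number of nonzero differences = 14.
Nonzero differences (with sign): -7, -1, +4, -6, -1, -2, -3, +7, -2, +2, +1, -9, -7, +5
Step 2: Count signs: positive = 5, negative = 9.
Step 3: Under H0: P(positive) = 0.5, so the number of positives S ~ Bin(14, 0.5).
Step 4: Two-sided exact p-value = sum of Bin(14,0.5) probabilities at or below the observed probability = 0.423950.
Step 5: alpha = 0.1. fail to reject H0.

n_eff = 14, pos = 5, neg = 9, p = 0.423950, fail to reject H0.


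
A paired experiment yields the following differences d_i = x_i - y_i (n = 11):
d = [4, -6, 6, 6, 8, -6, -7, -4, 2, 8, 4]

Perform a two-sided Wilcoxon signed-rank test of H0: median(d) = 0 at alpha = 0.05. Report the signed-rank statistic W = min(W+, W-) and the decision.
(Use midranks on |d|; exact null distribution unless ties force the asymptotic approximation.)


Step 1: Drop any zero differences (none here) and take |d_i|.
|d| = [4, 6, 6, 6, 8, 6, 7, 4, 2, 8, 4]
Step 2: Midrank |d_i| (ties get averaged ranks).
ranks: |4|->3, |6|->6.5, |6|->6.5, |6|->6.5, |8|->10.5, |6|->6.5, |7|->9, |4|->3, |2|->1, |8|->10.5, |4|->3
Step 3: Attach original signs; sum ranks with positive sign and with negative sign.
W+ = 3 + 6.5 + 6.5 + 10.5 + 1 + 10.5 + 3 = 41
W- = 6.5 + 6.5 + 9 + 3 = 25
(Check: W+ + W- = 66 should equal n(n+1)/2 = 66.)
Step 4: Test statistic W = min(W+, W-) = 25.
Step 5: Ties in |d|, so use the tie-corrected normal approximation.
        E[W] = n(n+1)/4 = 11*12/4 = 33.
        Tie groups: |d|=4 (t=3), |d|=6 (t=4), |d|=8 (t=2); sum(t^3 - t) = 90.
        Var[W] = n(n+1)(2n+1)/24 - sum(t^3-t)/48 = 3036/24 - 90/48 = 124.625.
        z = (W - E[W]) / sqrt(Var[W]) = (25 - 33) / 11.1636 = -0.7166.
        Two-sided p = 2*Phi(z) = 0.473610.
Step 6: alpha = 0.05. fail to reject H0.

W+ = 41, W- = 25, W = min = 25, p = 0.473610, fail to reject H0.


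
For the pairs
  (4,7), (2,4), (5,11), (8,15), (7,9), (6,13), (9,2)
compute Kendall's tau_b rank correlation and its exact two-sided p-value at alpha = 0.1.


Step 1: Enumerate the 21 unordered pairs (i,j) with i<j and classify each by sign(x_j-x_i) * sign(y_j-y_i).
  (1,2):dx=-2,dy=-3->C; (1,3):dx=+1,dy=+4->C; (1,4):dx=+4,dy=+8->C; (1,5):dx=+3,dy=+2->C
  (1,6):dx=+2,dy=+6->C; (1,7):dx=+5,dy=-5->D; (2,3):dx=+3,dy=+7->C; (2,4):dx=+6,dy=+11->C
  (2,5):dx=+5,dy=+5->C; (2,6):dx=+4,dy=+9->C; (2,7):dx=+7,dy=-2->D; (3,4):dx=+3,dy=+4->C
  (3,5):dx=+2,dy=-2->D; (3,6):dx=+1,dy=+2->C; (3,7):dx=+4,dy=-9->D; (4,5):dx=-1,dy=-6->C
  (4,6):dx=-2,dy=-2->C; (4,7):dx=+1,dy=-13->D; (5,6):dx=-1,dy=+4->D; (5,7):dx=+2,dy=-7->D
  (6,7):dx=+3,dy=-11->D
Step 2: C = 13, D = 8, total pairs = 21.
Step 3: tau = (C - D)/(n(n-1)/2) = (13 - 8)/21 = 0.238095.
Step 4: Exact two-sided p-value (enumerate n! = 5040 permutations of y under H0): p = 0.561905.
Step 5: alpha = 0.1. fail to reject H0.

tau_b = 0.2381 (C=13, D=8), p = 0.561905, fail to reject H0.


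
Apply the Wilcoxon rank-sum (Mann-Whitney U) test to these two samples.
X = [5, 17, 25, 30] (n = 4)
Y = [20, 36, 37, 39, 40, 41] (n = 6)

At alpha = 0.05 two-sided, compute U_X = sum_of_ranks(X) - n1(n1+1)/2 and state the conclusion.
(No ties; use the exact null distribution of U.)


Step 1: Combine and sort all 10 observations; assign midranks.
sorted (value, group): (5,X), (17,X), (20,Y), (25,X), (30,X), (36,Y), (37,Y), (39,Y), (40,Y), (41,Y)
ranks: 5->1, 17->2, 20->3, 25->4, 30->5, 36->6, 37->7, 39->8, 40->9, 41->10
Step 2: Rank sum for X: R1 = 1 + 2 + 4 + 5 = 12.
Step 3: U_X = R1 - n1(n1+1)/2 = 12 - 4*5/2 = 12 - 10 = 2.
       U_Y = n1*n2 - U_X = 24 - 2 = 22.
Step 4: No ties, so the exact null distribution of U (based on enumerating the C(10,4) = 210 equally likely rank assignments) gives the two-sided p-value.
Step 5: p-value = 0.038095; compare to alpha = 0.05. reject H0.

U_X = 2, p = 0.038095, reject H0 at alpha = 0.05.


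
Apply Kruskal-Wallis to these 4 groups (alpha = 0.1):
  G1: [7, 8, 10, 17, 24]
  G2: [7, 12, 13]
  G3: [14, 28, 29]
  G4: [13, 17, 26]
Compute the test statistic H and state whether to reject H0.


Step 1: Combine all N = 14 observations and assign midranks.
sorted (value, group, rank): (7,G1,1.5), (7,G2,1.5), (8,G1,3), (10,G1,4), (12,G2,5), (13,G2,6.5), (13,G4,6.5), (14,G3,8), (17,G1,9.5), (17,G4,9.5), (24,G1,11), (26,G4,12), (28,G3,13), (29,G3,14)
Step 2: Sum ranks within each group.
R_1 = 29 (n_1 = 5)
R_2 = 13 (n_2 = 3)
R_3 = 35 (n_3 = 3)
R_4 = 28 (n_4 = 3)
Step 3: H = 12/(N(N+1)) * sum(R_i^2/n_i) - 3(N+1)
     = 12/(14*15) * (29^2/5 + 13^2/3 + 35^2/3 + 28^2/3) - 3*15
     = 0.057143 * 894.2 - 45
     = 6.097143.
Step 4: Ties present; correction factor C = 1 - 18/(14^3 - 14) = 0.993407. Corrected H = 6.097143 / 0.993407 = 6.137611.
Step 5: Under H0, H ~ chi^2(3); p-value = 0.105104.
Step 6: alpha = 0.1. fail to reject H0.

H = 6.1376, df = 3, p = 0.105104, fail to reject H0.


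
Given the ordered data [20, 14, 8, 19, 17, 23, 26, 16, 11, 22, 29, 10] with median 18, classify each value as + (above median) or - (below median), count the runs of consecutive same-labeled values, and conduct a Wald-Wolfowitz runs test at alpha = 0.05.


Step 1: Compute median = 18; label A = above, B = below.
Labels in order: ABBABAABBAAB  (n_A = 6, n_B = 6)
Step 2: Count runs R = 8.
Step 3: Under H0 (random ordering), E[R] = 2*n_A*n_B/(n_A+n_B) + 1 = 2*6*6/12 + 1 = 7.0000.
        Var[R] = 2*n_A*n_B*(2*n_A*n_B - n_A - n_B) / ((n_A+n_B)^2 * (n_A+n_B-1)) = 4320/1584 = 2.7273.
        SD[R] = 1.6514.
Step 4: Continuity-corrected z = (R - 0.5 - E[R]) / SD[R] = (8 - 0.5 - 7.0000) / 1.6514 = 0.3028.
Step 5: Two-sided p-value via normal approximation = 2*(1 - Phi(|z|)) = 0.762069.
Step 6: alpha = 0.05. fail to reject H0.

R = 8, z = 0.3028, p = 0.762069, fail to reject H0.


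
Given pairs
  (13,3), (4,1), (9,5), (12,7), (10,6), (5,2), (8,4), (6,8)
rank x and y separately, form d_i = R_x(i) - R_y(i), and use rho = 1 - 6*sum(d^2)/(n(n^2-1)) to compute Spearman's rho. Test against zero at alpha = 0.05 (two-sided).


Step 1: Rank x and y separately (midranks; no ties here).
rank(x): 13->8, 4->1, 9->5, 12->7, 10->6, 5->2, 8->4, 6->3
rank(y): 3->3, 1->1, 5->5, 7->7, 6->6, 2->2, 4->4, 8->8
Step 2: d_i = R_x(i) - R_y(i); compute d_i^2.
  (8-3)^2=25, (1-1)^2=0, (5-5)^2=0, (7-7)^2=0, (6-6)^2=0, (2-2)^2=0, (4-4)^2=0, (3-8)^2=25
sum(d^2) = 50.
Step 3: rho = 1 - 6*50 / (8*(8^2 - 1)) = 1 - 300/504 = 0.404762.
Step 4: Under H0, t = rho * sqrt((n-2)/(1-rho^2)) = 1.0842 ~ t(6).
Step 5: Two-sided p-value from the t-distribution with 6 df = 0.319889.
Step 6: alpha = 0.05. fail to reject H0.

rho = 0.4048, p = 0.319889, fail to reject H0 at alpha = 0.05.


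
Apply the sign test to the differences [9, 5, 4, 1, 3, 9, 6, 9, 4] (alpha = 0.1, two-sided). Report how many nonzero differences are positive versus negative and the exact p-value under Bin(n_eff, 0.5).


Step 1: Discard zero differences. Original n = 9; n_eff = number of nonzero differences = 9.
Nonzero differences (with sign): +9, +5, +4, +1, +3, +9, +6, +9, +4
Step 2: Count signs: positive = 9, negative = 0.
Step 3: Under H0: P(positive) = 0.5, so the number of positives S ~ Bin(9, 0.5).
Step 4: Two-sided exact p-value = sum of Bin(9,0.5) probabilities at or below the observed probability = 0.003906.
Step 5: alpha = 0.1. reject H0.

n_eff = 9, pos = 9, neg = 0, p = 0.003906, reject H0.


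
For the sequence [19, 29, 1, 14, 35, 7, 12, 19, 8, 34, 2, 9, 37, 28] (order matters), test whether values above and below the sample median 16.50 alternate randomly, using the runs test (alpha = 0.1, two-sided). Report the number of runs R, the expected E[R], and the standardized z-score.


Step 1: Compute median = 16.50; label A = above, B = below.
Labels in order: AABBABBABABBAA  (n_A = 7, n_B = 7)
Step 2: Count runs R = 9.
Step 3: Under H0 (random ordering), E[R] = 2*n_A*n_B/(n_A+n_B) + 1 = 2*7*7/14 + 1 = 8.0000.
        Var[R] = 2*n_A*n_B*(2*n_A*n_B - n_A - n_B) / ((n_A+n_B)^2 * (n_A+n_B-1)) = 8232/2548 = 3.2308.
        SD[R] = 1.7974.
Step 4: Continuity-corrected z = (R - 0.5 - E[R]) / SD[R] = (9 - 0.5 - 8.0000) / 1.7974 = 0.2782.
Step 5: Two-sided p-value via normal approximation = 2*(1 - Phi(|z|)) = 0.780879.
Step 6: alpha = 0.1. fail to reject H0.

R = 9, z = 0.2782, p = 0.780879, fail to reject H0.


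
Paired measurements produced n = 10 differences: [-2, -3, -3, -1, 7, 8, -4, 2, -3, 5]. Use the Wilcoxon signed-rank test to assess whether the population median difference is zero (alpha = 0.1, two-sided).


Step 1: Drop any zero differences (none here) and take |d_i|.
|d| = [2, 3, 3, 1, 7, 8, 4, 2, 3, 5]
Step 2: Midrank |d_i| (ties get averaged ranks).
ranks: |2|->2.5, |3|->5, |3|->5, |1|->1, |7|->9, |8|->10, |4|->7, |2|->2.5, |3|->5, |5|->8
Step 3: Attach original signs; sum ranks with positive sign and with negative sign.
W+ = 9 + 10 + 2.5 + 8 = 29.5
W- = 2.5 + 5 + 5 + 1 + 7 + 5 = 25.5
(Check: W+ + W- = 55 should equal n(n+1)/2 = 55.)
Step 4: Test statistic W = min(W+, W-) = 25.5.
Step 5: Ties in |d|, so use the tie-corrected normal approximation.
        E[W] = n(n+1)/4 = 10*11/4 = 27.5.
        Tie groups: |d|=2 (t=2), |d|=3 (t=3); sum(t^3 - t) = 30.
        Var[W] = n(n+1)(2n+1)/24 - sum(t^3-t)/48 = 2310/24 - 30/48 = 95.625.
        z = (W - E[W]) / sqrt(Var[W]) = (25.5 - 27.5) / 9.7788 = -0.2045.
        Two-sided p = 2*Phi(z) = 0.837944.
Step 6: alpha = 0.1. fail to reject H0.

W+ = 29.5, W- = 25.5, W = min = 25.5, p = 0.837944, fail to reject H0.


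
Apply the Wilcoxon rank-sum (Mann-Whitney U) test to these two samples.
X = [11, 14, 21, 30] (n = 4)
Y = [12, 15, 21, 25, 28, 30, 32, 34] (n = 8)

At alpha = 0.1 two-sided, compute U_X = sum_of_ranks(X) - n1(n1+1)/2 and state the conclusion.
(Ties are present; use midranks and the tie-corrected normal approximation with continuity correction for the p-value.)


Step 1: Combine and sort all 12 observations; assign midranks.
sorted (value, group): (11,X), (12,Y), (14,X), (15,Y), (21,X), (21,Y), (25,Y), (28,Y), (30,X), (30,Y), (32,Y), (34,Y)
ranks: 11->1, 12->2, 14->3, 15->4, 21->5.5, 21->5.5, 25->7, 28->8, 30->9.5, 30->9.5, 32->11, 34->12
Step 2: Rank sum for X: R1 = 1 + 3 + 5.5 + 9.5 = 19.
Step 3: U_X = R1 - n1(n1+1)/2 = 19 - 4*5/2 = 19 - 10 = 9.
       U_Y = n1*n2 - U_X = 32 - 9 = 23.
Step 4: Ties are present, so use the tie-corrected normal approximation (with continuity correction) for the p-value.
Step 5: p-value = 0.267926; compare to alpha = 0.1. fail to reject H0.

U_X = 9, p = 0.267926, fail to reject H0 at alpha = 0.1.


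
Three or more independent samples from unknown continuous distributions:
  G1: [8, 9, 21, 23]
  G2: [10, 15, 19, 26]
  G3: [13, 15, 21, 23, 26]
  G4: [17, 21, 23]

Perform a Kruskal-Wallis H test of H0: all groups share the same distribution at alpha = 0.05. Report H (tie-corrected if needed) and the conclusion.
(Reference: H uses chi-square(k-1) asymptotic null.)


Step 1: Combine all N = 16 observations and assign midranks.
sorted (value, group, rank): (8,G1,1), (9,G1,2), (10,G2,3), (13,G3,4), (15,G2,5.5), (15,G3,5.5), (17,G4,7), (19,G2,8), (21,G1,10), (21,G3,10), (21,G4,10), (23,G1,13), (23,G3,13), (23,G4,13), (26,G2,15.5), (26,G3,15.5)
Step 2: Sum ranks within each group.
R_1 = 26 (n_1 = 4)
R_2 = 32 (n_2 = 4)
R_3 = 48 (n_3 = 5)
R_4 = 30 (n_4 = 3)
Step 3: H = 12/(N(N+1)) * sum(R_i^2/n_i) - 3(N+1)
     = 12/(16*17) * (26^2/4 + 32^2/4 + 48^2/5 + 30^2/3) - 3*17
     = 0.044118 * 1185.8 - 51
     = 1.314706.
Step 4: Ties present; correction factor C = 1 - 60/(16^3 - 16) = 0.985294. Corrected H = 1.314706 / 0.985294 = 1.334328.
Step 5: Under H0, H ~ chi^2(3); p-value = 0.720998.
Step 6: alpha = 0.05. fail to reject H0.

H = 1.3343, df = 3, p = 0.720998, fail to reject H0.


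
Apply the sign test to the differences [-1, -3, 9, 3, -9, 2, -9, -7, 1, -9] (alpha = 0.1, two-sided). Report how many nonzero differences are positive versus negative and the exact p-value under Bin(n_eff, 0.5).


Step 1: Discard zero differences. Original n = 10; n_eff = number of nonzero differences = 10.
Nonzero differences (with sign): -1, -3, +9, +3, -9, +2, -9, -7, +1, -9
Step 2: Count signs: positive = 4, negative = 6.
Step 3: Under H0: P(positive) = 0.5, so the number of positives S ~ Bin(10, 0.5).
Step 4: Two-sided exact p-value = sum of Bin(10,0.5) probabilities at or below the observed probability = 0.753906.
Step 5: alpha = 0.1. fail to reject H0.

n_eff = 10, pos = 4, neg = 6, p = 0.753906, fail to reject H0.


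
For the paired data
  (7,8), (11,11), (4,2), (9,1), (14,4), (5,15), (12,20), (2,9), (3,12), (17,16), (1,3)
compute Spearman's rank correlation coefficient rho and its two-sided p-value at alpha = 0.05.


Step 1: Rank x and y separately (midranks; no ties here).
rank(x): 7->6, 11->8, 4->4, 9->7, 14->10, 5->5, 12->9, 2->2, 3->3, 17->11, 1->1
rank(y): 8->5, 11->7, 2->2, 1->1, 4->4, 15->9, 20->11, 9->6, 12->8, 16->10, 3->3
Step 2: d_i = R_x(i) - R_y(i); compute d_i^2.
  (6-5)^2=1, (8-7)^2=1, (4-2)^2=4, (7-1)^2=36, (10-4)^2=36, (5-9)^2=16, (9-11)^2=4, (2-6)^2=16, (3-8)^2=25, (11-10)^2=1, (1-3)^2=4
sum(d^2) = 144.
Step 3: rho = 1 - 6*144 / (11*(11^2 - 1)) = 1 - 864/1320 = 0.345455.
Step 4: Under H0, t = rho * sqrt((n-2)/(1-rho^2)) = 1.1044 ~ t(9).
Step 5: Two-sided p-value from the t-distribution with 9 df = 0.298089.
Step 6: alpha = 0.05. fail to reject H0.

rho = 0.3455, p = 0.298089, fail to reject H0 at alpha = 0.05.


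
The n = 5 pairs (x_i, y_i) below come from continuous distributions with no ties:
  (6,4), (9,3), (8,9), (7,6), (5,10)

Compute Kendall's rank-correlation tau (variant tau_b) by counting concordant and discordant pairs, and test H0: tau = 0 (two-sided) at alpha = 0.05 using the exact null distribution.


Step 1: Enumerate the 10 unordered pairs (i,j) with i<j and classify each by sign(x_j-x_i) * sign(y_j-y_i).
  (1,2):dx=+3,dy=-1->D; (1,3):dx=+2,dy=+5->C; (1,4):dx=+1,dy=+2->C; (1,5):dx=-1,dy=+6->D
  (2,3):dx=-1,dy=+6->D; (2,4):dx=-2,dy=+3->D; (2,5):dx=-4,dy=+7->D; (3,4):dx=-1,dy=-3->C
  (3,5):dx=-3,dy=+1->D; (4,5):dx=-2,dy=+4->D
Step 2: C = 3, D = 7, total pairs = 10.
Step 3: tau = (C - D)/(n(n-1)/2) = (3 - 7)/10 = -0.400000.
Step 4: Exact two-sided p-value (enumerate n! = 120 permutations of y under H0): p = 0.483333.
Step 5: alpha = 0.05. fail to reject H0.

tau_b = -0.4000 (C=3, D=7), p = 0.483333, fail to reject H0.


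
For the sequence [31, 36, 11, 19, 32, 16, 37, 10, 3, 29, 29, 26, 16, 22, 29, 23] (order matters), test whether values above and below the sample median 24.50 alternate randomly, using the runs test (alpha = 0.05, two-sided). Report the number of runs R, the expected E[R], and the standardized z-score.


Step 1: Compute median = 24.50; label A = above, B = below.
Labels in order: AABBABABBAAABBAB  (n_A = 8, n_B = 8)
Step 2: Count runs R = 10.
Step 3: Under H0 (random ordering), E[R] = 2*n_A*n_B/(n_A+n_B) + 1 = 2*8*8/16 + 1 = 9.0000.
        Var[R] = 2*n_A*n_B*(2*n_A*n_B - n_A - n_B) / ((n_A+n_B)^2 * (n_A+n_B-1)) = 14336/3840 = 3.7333.
        SD[R] = 1.9322.
Step 4: Continuity-corrected z = (R - 0.5 - E[R]) / SD[R] = (10 - 0.5 - 9.0000) / 1.9322 = 0.2588.
Step 5: Two-sided p-value via normal approximation = 2*(1 - Phi(|z|)) = 0.795809.
Step 6: alpha = 0.05. fail to reject H0.

R = 10, z = 0.2588, p = 0.795809, fail to reject H0.
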